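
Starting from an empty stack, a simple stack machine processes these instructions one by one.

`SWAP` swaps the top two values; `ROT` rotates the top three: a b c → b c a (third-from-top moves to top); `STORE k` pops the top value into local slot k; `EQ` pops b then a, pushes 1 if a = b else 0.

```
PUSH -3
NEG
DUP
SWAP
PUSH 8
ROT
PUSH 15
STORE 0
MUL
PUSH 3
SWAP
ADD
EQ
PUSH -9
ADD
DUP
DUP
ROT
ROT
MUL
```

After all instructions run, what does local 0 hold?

15

PUSH -3 -> -3
NEG     -> 3
DUP     -> 3 3
SWAP    -> 3 3
PUSH 8  -> 3 3 8
ROT     -> 3 8 3
PUSH 15 -> 3 8 3 15
STORE 0 -> 3 8 3
MUL     -> 3 24
PUSH 3  -> 3 24 3
SWAP    -> 3 3 24
ADD     -> 3 27
EQ      -> 0
PUSH -9 -> 0 -9
ADD     -> -9
DUP     -> -9 -9
DUP     -> -9 -9 -9
ROT     -> -9 -9 -9
ROT     -> -9 -9 -9
MUL     -> -9 81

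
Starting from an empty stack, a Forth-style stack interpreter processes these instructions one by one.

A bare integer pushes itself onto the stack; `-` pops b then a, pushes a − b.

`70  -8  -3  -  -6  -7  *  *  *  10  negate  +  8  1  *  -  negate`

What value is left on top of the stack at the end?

14718

70      70
-8      70 -8
-3      70 -8 -3
-       70 -5
-6      70 -5 -6
-7      70 -5 -6 -7
*       70 -5 42
*       70 -210
*       -14700
10      -14700 10
negate  -14700 -10
+       -14710
8       -14710 8
1       -14710 8 1
*       -14710 8
-       -14718
negate  14718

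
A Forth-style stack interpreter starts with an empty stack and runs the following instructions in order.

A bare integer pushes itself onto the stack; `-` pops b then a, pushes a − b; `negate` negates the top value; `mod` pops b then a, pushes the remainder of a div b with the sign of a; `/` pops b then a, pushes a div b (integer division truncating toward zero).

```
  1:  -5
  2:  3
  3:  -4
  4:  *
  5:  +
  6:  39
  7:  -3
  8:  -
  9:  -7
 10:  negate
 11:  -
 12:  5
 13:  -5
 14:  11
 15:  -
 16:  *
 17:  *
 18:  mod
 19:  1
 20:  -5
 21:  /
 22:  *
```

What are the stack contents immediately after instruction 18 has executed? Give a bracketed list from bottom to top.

-5      [-5]
3       [-5, 3]
-4      [-5, 3, -4]
*       [-5, -12]
+       [-17]
39      [-17, 39]
-3      [-17, 39, -3]
-       [-17, 42]
-7      [-17, 42, -7]
negate  [-17, 42, 7]
-       [-17, 35]
5       [-17, 35, 5]
-5      [-17, 35, 5, -5]
11      [-17, 35, 5, -5, 11]
-       [-17, 35, 5, -16]
*       [-17, 35, -80]
*       [-17, -2800]
mod     [-17]

[-17]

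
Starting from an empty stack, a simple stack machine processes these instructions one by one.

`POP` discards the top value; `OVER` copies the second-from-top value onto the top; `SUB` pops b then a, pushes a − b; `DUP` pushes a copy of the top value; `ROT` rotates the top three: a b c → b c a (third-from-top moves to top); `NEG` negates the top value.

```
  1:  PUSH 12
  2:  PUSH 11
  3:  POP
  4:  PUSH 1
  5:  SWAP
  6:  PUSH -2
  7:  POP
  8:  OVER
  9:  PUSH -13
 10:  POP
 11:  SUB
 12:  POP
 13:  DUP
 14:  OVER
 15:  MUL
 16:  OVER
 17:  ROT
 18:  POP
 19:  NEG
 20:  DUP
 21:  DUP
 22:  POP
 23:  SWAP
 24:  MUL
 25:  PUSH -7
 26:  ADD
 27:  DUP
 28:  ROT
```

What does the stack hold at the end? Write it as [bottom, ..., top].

[-6, -6, 1]

PUSH 12  → [12]
PUSH 11  → [12, 11]
POP      → [12]
PUSH 1   → [12, 1]
SWAP     → [1, 12]
PUSH -2  → [1, 12, -2]
POP      → [1, 12]
OVER     → [1, 12, 1]
PUSH -13 → [1, 12, 1, -13]
POP      → [1, 12, 1]
SUB      → [1, 11]
POP      → [1]
DUP      → [1, 1]
OVER     → [1, 1, 1]
MUL      → [1, 1]
OVER     → [1, 1, 1]
ROT      → [1, 1, 1]
POP      → [1, 1]
NEG      → [1, -1]
DUP      → [1, -1, -1]
DUP      → [1, -1, -1, -1]
POP      → [1, -1, -1]
SWAP     → [1, -1, -1]
MUL      → [1, 1]
PUSH -7  → [1, 1, -7]
ADD      → [1, -6]
DUP      → [1, -6, -6]
ROT      → [-6, -6, 1]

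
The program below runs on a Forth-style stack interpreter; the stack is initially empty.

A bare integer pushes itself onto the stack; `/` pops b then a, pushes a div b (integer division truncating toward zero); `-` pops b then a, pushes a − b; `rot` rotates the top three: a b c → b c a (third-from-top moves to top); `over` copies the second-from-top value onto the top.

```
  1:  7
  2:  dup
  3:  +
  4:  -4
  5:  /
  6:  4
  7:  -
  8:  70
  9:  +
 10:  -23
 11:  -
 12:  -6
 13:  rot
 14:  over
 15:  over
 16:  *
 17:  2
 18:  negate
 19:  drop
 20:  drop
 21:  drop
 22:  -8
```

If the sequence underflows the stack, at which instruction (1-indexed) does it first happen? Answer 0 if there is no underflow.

13

7   : [7]
dup : [7, 7]
+   : [14]
-4  : [14, -4]
/   : [-3]
4   : [-3, 4]
-   : [-7]
70  : [-7, 70]
+   : [63]
-23 : [63, -23]
-   : [86]
-6  : [86, -6]
rot  — needs 3 operands, stack has 2 → underflow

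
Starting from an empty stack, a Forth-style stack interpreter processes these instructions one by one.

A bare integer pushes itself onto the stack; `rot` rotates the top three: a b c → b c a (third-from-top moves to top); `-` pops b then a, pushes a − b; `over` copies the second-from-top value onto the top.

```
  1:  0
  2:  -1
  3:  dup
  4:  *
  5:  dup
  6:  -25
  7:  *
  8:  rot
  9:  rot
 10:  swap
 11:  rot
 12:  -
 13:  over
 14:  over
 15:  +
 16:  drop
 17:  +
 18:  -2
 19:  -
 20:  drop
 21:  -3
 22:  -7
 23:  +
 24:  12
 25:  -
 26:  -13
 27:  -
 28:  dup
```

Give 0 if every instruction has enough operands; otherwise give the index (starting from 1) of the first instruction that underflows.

0     [0]
-1    [0, -1]
dup   [0, -1, -1]
*     [0, 1]
dup   [0, 1, 1]
-25   [0, 1, 1, -25]
*     [0, 1, -25]
rot   [1, -25, 0]
rot   [-25, 0, 1]
swap  [-25, 1, 0]
rot   [1, 0, -25]
-     [1, 25]
over  [1, 25, 1]
over  [1, 25, 1, 25]
+     [1, 25, 26]
drop  [1, 25]
+     [26]
-2    [26, -2]
-     [28]
drop  []
-3    [-3]
-7    [-3, -7]
+     [-10]
12    [-10, 12]
-     [-22]
-13   [-22, -13]
-     [-9]
dup   [-9, -9]

0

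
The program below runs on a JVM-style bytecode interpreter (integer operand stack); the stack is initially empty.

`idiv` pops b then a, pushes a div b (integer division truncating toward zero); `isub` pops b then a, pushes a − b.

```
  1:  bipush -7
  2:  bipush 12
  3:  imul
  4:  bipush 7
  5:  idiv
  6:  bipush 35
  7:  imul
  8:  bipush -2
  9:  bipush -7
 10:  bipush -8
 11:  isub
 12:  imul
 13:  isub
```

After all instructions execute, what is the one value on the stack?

bipush -7 → -7
bipush 12 → -7 12
imul      → -84
bipush 7  → -84 7
idiv      → -12
bipush 35 → -12 35
imul      → -420
bipush -2 → -420 -2
bipush -7 → -420 -2 -7
bipush -8 → -420 -2 -7 -8
isub      → -420 -2 1
imul      → -420 -2
isub      → -418

-418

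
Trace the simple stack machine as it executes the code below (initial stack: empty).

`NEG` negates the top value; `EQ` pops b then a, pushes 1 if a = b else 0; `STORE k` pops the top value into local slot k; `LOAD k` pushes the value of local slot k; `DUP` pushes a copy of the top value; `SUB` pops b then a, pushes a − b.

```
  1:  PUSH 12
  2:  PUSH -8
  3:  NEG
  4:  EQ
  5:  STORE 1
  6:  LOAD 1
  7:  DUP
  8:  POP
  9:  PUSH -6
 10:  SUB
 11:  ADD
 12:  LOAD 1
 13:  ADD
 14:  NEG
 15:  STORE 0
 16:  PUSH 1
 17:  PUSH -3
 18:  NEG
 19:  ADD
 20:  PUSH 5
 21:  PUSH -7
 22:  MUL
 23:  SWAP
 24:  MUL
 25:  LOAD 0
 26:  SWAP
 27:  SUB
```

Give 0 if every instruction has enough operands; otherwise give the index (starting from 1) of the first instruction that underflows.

PUSH 12  12
PUSH -8  12 -8
NEG      12 8
EQ       0
STORE 1  (empty)
LOAD 1   0
DUP      0 0
POP      0
PUSH -6  0 -6
SUB      6
ADD  — needs 2 operands, stack has 1 → underflow

11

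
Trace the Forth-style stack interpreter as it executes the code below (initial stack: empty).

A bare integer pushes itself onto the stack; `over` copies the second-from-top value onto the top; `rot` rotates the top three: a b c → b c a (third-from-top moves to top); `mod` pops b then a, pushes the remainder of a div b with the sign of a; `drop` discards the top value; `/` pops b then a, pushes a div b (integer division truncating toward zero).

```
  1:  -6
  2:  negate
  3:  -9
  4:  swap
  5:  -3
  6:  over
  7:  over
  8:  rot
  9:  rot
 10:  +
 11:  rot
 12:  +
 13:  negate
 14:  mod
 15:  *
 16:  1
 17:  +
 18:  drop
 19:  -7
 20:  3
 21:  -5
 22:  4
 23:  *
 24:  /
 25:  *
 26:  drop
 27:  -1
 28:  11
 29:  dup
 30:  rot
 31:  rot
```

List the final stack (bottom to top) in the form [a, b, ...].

-6     : -6
negate : 6
-9     : 6 -9
swap   : -9 6
-3     : -9 6 -3
over   : -9 6 -3 6
over   : -9 6 -3 6 -3
rot    : -9 6 6 -3 -3
rot    : -9 6 -3 -3 6
+      : -9 6 -3 3
rot    : -9 -3 3 6
+      : -9 -3 9
negate : -9 -3 -9
mod    : -9 -3
*      : 27
1      : 27 1
+      : 28
drop   : (empty)
-7     : -7
3      : -7 3
-5     : -7 3 -5
4      : -7 3 -5 4
*      : -7 3 -20
/      : -7 0
*      : 0
drop   : (empty)
-1     : -1
11     : -1 11
dup    : -1 11 11
rot    : 11 11 -1
rot    : 11 -1 11

[11, -1, 11]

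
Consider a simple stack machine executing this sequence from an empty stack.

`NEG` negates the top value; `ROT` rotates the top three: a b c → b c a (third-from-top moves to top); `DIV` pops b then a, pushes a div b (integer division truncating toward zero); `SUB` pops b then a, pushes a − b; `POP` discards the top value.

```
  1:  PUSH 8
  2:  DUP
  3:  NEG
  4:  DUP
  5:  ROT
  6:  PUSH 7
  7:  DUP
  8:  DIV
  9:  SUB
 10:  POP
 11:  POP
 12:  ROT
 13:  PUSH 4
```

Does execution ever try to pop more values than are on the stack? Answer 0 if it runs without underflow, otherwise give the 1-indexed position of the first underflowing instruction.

12

PUSH 8 → [8]
DUP    → [8, 8]
NEG    → [8, -8]
DUP    → [8, -8, -8]
ROT    → [-8, -8, 8]
PUSH 7 → [-8, -8, 8, 7]
DUP    → [-8, -8, 8, 7, 7]
DIV    → [-8, -8, 8, 1]
SUB    → [-8, -8, 7]
POP    → [-8, -8]
POP    → [-8]
ROT  — needs 3 operands, stack has 1 → underflow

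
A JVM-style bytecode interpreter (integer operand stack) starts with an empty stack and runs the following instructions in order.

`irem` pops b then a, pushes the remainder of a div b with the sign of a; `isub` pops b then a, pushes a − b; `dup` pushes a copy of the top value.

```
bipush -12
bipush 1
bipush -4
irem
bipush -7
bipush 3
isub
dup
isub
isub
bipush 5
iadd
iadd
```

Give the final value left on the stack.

-6

bipush -12 -> [-12]
bipush 1   -> [-12, 1]
bipush -4  -> [-12, 1, -4]
irem       -> [-12, 1]
bipush -7  -> [-12, 1, -7]
bipush 3   -> [-12, 1, -7, 3]
isub       -> [-12, 1, -10]
dup        -> [-12, 1, -10, -10]
isub       -> [-12, 1, 0]
isub       -> [-12, 1]
bipush 5   -> [-12, 1, 5]
iadd       -> [-12, 6]
iadd       -> [-6]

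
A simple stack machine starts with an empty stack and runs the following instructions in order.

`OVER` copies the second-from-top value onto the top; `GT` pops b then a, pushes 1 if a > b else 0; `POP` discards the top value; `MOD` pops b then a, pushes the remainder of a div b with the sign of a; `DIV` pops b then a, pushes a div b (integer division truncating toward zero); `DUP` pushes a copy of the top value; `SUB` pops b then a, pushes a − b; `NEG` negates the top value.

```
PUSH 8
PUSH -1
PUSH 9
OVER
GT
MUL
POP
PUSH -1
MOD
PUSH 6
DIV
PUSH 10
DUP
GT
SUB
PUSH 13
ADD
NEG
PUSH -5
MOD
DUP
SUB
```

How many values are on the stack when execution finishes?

1

PUSH 8  : 8
PUSH -1 : 8 -1
PUSH 9  : 8 -1 9
OVER    : 8 -1 9 -1
GT      : 8 -1 1
MUL     : 8 -1
POP     : 8
PUSH -1 : 8 -1
MOD     : 0
PUSH 6  : 0 6
DIV     : 0
PUSH 10 : 0 10
DUP     : 0 10 10
GT      : 0 0
SUB     : 0
PUSH 13 : 0 13
ADD     : 13
NEG     : -13
PUSH -5 : -13 -5
MOD     : -3
DUP     : -3 -3
SUB     : 0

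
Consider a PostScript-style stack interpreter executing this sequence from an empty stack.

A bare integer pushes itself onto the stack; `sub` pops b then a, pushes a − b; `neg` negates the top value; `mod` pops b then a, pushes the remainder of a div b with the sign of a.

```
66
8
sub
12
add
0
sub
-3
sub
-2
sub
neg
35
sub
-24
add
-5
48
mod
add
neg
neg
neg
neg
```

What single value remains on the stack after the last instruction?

-139

66  -> [66]
8   -> [66, 8]
sub -> [58]
12  -> [58, 12]
add -> [70]
0   -> [70, 0]
sub -> [70]
-3  -> [70, -3]
sub -> [73]
-2  -> [73, -2]
sub -> [75]
neg -> [-75]
35  -> [-75, 35]
sub -> [-110]
-24 -> [-110, -24]
add -> [-134]
-5  -> [-134, -5]
48  -> [-134, -5, 48]
mod -> [-134, -5]
add -> [-139]
neg -> [139]
neg -> [-139]
neg -> [139]
neg -> [-139]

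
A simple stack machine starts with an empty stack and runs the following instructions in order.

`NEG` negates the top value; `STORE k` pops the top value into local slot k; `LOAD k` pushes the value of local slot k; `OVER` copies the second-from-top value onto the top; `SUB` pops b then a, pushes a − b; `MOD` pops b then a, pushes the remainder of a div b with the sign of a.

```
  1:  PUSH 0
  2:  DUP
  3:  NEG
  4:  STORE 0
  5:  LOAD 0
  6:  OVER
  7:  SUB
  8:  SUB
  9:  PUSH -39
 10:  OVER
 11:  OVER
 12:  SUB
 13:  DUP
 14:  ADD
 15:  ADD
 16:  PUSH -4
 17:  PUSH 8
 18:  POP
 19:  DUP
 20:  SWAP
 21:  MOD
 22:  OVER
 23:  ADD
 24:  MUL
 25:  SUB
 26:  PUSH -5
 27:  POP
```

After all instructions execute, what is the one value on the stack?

PUSH 0    0
DUP       0 0
NEG       0 0
STORE 0   0
LOAD 0    0 0
OVER      0 0 0
SUB       0 0
SUB       0
PUSH -39  0 -39
OVER      0 -39 0
OVER      0 -39 0 -39
SUB       0 -39 39
DUP       0 -39 39 39
ADD       0 -39 78
ADD       0 39
PUSH -4   0 39 -4
PUSH 8    0 39 -4 8
POP       0 39 -4
DUP       0 39 -4 -4
SWAP      0 39 -4 -4
MOD       0 39 0
OVER      0 39 0 39
ADD       0 39 39
MUL       0 1521
SUB       -1521
PUSH -5   -1521 -5
POP       -1521

-1521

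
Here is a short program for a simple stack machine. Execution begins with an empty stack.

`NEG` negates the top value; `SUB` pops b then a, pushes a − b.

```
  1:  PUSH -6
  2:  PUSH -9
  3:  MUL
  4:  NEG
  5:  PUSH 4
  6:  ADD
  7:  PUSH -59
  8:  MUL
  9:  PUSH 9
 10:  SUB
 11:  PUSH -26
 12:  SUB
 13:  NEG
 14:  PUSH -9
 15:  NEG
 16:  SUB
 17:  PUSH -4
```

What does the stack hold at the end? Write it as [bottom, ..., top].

[-2976, -4]

PUSH -6  -> -6
PUSH -9  -> -6 -9
MUL      -> 54
NEG      -> -54
PUSH 4   -> -54 4
ADD      -> -50
PUSH -59 -> -50 -59
MUL      -> 2950
PUSH 9   -> 2950 9
SUB      -> 2941
PUSH -26 -> 2941 -26
SUB      -> 2967
NEG      -> -2967
PUSH -9  -> -2967 -9
NEG      -> -2967 9
SUB      -> -2976
PUSH -4  -> -2976 -4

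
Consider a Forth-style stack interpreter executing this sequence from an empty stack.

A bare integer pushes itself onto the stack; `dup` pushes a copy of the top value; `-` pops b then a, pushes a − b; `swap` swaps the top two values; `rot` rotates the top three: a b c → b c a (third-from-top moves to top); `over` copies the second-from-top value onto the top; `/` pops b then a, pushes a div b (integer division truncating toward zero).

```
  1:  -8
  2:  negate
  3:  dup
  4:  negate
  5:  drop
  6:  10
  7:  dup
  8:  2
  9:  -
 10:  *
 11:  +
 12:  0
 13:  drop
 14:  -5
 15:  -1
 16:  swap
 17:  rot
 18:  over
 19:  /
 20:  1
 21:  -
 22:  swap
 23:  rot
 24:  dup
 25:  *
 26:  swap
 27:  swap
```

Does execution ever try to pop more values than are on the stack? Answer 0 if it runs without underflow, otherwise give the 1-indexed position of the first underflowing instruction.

0

-8     -> -8
negate -> 8
dup    -> 8 8
negate -> 8 -8
drop   -> 8
10     -> 8 10
dup    -> 8 10 10
2      -> 8 10 10 2
-      -> 8 10 8
*      -> 8 80
+      -> 88
0      -> 88 0
drop   -> 88
-5     -> 88 -5
-1     -> 88 -5 -1
swap   -> 88 -1 -5
rot    -> -1 -5 88
over   -> -1 -5 88 -5
/      -> -1 -5 -17
1      -> -1 -5 -17 1
-      -> -1 -5 -18
swap   -> -1 -18 -5
rot    -> -18 -5 -1
dup    -> -18 -5 -1 -1
*      -> -18 -5 1
swap   -> -18 1 -5
swap   -> -18 -5 1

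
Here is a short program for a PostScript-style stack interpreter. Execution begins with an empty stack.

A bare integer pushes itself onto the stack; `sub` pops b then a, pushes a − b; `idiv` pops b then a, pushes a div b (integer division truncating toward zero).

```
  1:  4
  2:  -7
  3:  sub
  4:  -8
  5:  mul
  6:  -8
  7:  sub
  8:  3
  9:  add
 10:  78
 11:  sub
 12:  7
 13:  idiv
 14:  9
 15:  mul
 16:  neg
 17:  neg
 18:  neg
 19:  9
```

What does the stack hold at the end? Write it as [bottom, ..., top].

4     4
-7    4 -7
sub   11
-8    11 -8
mul   -88
-8    -88 -8
sub   -80
3     -80 3
add   -77
78    -77 78
sub   -155
7     -155 7
idiv  -22
9     -22 9
mul   -198
neg   198
neg   -198
neg   198
9     198 9

[198, 9]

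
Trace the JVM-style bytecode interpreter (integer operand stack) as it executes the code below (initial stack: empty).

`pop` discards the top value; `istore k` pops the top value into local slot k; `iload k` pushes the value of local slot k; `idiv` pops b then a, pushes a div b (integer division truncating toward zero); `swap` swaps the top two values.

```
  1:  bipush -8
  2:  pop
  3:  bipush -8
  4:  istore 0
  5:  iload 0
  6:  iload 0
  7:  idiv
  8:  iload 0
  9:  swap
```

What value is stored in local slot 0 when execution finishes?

bipush -8 : [-8]
pop       : []
bipush -8 : [-8]
istore 0  : []
iload 0   : [-8]
iload 0   : [-8, -8]
idiv      : [1]
iload 0   : [1, -8]
swap      : [-8, 1]

-8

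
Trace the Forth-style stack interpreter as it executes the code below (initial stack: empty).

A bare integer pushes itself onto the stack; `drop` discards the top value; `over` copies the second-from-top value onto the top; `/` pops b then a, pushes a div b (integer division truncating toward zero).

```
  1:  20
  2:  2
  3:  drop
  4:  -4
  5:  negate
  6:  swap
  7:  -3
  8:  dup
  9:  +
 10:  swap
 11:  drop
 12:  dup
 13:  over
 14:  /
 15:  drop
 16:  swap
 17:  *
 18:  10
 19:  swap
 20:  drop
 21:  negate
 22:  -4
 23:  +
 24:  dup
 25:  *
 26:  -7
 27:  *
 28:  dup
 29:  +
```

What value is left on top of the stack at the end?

20     -> [20]
2      -> [20, 2]
drop   -> [20]
-4     -> [20, -4]
negate -> [20, 4]
swap   -> [4, 20]
-3     -> [4, 20, -3]
dup    -> [4, 20, -3, -3]
+      -> [4, 20, -6]
swap   -> [4, -6, 20]
drop   -> [4, -6]
dup    -> [4, -6, -6]
over   -> [4, -6, -6, -6]
/      -> [4, -6, 1]
drop   -> [4, -6]
swap   -> [-6, 4]
*      -> [-24]
10     -> [-24, 10]
swap   -> [10, -24]
drop   -> [10]
negate -> [-10]
-4     -> [-10, -4]
+      -> [-14]
dup    -> [-14, -14]
*      -> [196]
-7     -> [196, -7]
*      -> [-1372]
dup    -> [-1372, -1372]
+      -> [-2744]

-2744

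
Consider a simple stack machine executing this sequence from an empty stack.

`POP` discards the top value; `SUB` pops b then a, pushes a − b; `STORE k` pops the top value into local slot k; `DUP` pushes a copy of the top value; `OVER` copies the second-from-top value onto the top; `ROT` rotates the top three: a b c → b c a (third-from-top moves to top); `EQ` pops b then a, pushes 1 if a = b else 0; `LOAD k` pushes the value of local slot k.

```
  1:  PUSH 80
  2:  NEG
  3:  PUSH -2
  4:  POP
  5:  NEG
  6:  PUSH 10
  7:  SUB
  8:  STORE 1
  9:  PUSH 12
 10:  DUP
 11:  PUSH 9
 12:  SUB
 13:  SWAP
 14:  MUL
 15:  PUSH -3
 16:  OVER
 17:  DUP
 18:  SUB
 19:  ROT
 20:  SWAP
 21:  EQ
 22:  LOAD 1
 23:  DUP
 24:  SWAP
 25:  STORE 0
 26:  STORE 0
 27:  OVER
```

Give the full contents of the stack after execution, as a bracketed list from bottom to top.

PUSH 80 : [80]
NEG     : [-80]
PUSH -2 : [-80, -2]
POP     : [-80]
NEG     : [80]
PUSH 10 : [80, 10]
SUB     : [70]
STORE 1 : []
PUSH 12 : [12]
DUP     : [12, 12]
PUSH 9  : [12, 12, 9]
SUB     : [12, 3]
SWAP    : [3, 12]
MUL     : [36]
PUSH -3 : [36, -3]
OVER    : [36, -3, 36]
DUP     : [36, -3, 36, 36]
SUB     : [36, -3, 0]
ROT     : [-3, 0, 36]
SWAP    : [-3, 36, 0]
EQ      : [-3, 0]
LOAD 1  : [-3, 0, 70]
DUP     : [-3, 0, 70, 70]
SWAP    : [-3, 0, 70, 70]
STORE 0 : [-3, 0, 70]
STORE 0 : [-3, 0]
OVER    : [-3, 0, -3]

[-3, 0, -3]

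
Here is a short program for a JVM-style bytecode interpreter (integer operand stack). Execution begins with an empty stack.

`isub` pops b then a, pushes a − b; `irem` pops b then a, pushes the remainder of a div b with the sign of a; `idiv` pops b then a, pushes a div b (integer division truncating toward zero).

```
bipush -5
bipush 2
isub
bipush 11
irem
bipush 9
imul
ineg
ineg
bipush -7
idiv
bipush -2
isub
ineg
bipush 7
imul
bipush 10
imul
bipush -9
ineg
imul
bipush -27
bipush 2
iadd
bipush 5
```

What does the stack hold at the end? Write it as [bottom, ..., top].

bipush -5  : -5
bipush 2   : -5 2
isub       : -7
bipush 11  : -7 11
irem       : -7
bipush 9   : -7 9
imul       : -63
ineg       : 63
ineg       : -63
bipush -7  : -63 -7
idiv       : 9
bipush -2  : 9 -2
isub       : 11
ineg       : -11
bipush 7   : -11 7
imul       : -77
bipush 10  : -77 10
imul       : -770
bipush -9  : -770 -9
ineg       : -770 9
imul       : -6930
bipush -27 : -6930 -27
bipush 2   : -6930 -27 2
iadd       : -6930 -25
bipush 5   : -6930 -25 5

[-6930, -25, 5]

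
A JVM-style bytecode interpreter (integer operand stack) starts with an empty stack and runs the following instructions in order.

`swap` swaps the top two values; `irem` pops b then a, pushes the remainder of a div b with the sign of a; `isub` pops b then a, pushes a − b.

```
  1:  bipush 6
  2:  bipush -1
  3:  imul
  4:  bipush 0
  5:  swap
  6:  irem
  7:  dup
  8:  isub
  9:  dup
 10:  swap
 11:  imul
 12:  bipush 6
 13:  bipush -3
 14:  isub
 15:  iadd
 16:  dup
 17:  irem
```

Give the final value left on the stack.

0

bipush 6   [6]
bipush -1  [6, -1]
imul       [-6]
bipush 0   [-6, 0]
swap       [0, -6]
irem       [0]
dup        [0, 0]
isub       [0]
dup        [0, 0]
swap       [0, 0]
imul       [0]
bipush 6   [0, 6]
bipush -3  [0, 6, -3]
isub       [0, 9]
iadd       [9]
dup        [9, 9]
irem       [0]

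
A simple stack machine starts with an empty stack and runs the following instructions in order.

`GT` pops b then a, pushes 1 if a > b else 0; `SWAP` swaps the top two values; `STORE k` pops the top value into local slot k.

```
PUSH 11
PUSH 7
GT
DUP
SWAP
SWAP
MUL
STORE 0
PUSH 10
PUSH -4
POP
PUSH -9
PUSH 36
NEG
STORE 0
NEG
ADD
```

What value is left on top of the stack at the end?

PUSH 11  [11]
PUSH 7   [11, 7]
GT       [1]
DUP      [1, 1]
SWAP     [1, 1]
SWAP     [1, 1]
MUL      [1]
STORE 0  []
PUSH 10  [10]
PUSH -4  [10, -4]
POP      [10]
PUSH -9  [10, -9]
PUSH 36  [10, -9, 36]
NEG      [10, -9, -36]
STORE 0  [10, -9]
NEG      [10, 9]
ADD      [19]

19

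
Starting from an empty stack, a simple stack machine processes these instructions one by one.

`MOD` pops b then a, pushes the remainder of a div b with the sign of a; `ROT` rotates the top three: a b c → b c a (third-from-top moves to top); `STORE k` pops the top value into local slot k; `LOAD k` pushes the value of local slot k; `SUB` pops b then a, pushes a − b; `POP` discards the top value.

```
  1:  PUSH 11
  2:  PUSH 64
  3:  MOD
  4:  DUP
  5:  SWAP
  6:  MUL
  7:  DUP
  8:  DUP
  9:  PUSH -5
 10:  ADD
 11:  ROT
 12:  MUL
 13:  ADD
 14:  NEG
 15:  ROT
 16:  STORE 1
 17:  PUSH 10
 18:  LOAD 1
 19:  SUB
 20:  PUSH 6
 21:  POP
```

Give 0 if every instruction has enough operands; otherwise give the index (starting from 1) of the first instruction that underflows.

15

PUSH 11  11
PUSH 64  11 64
MOD      11
DUP      11 11
SWAP     11 11
MUL      121
DUP      121 121
DUP      121 121 121
PUSH -5  121 121 121 -5
ADD      121 121 116
ROT      121 116 121
MUL      121 14036
ADD      14157
NEG      -14157
ROT  — needs 3 operands, stack has 1 → underflow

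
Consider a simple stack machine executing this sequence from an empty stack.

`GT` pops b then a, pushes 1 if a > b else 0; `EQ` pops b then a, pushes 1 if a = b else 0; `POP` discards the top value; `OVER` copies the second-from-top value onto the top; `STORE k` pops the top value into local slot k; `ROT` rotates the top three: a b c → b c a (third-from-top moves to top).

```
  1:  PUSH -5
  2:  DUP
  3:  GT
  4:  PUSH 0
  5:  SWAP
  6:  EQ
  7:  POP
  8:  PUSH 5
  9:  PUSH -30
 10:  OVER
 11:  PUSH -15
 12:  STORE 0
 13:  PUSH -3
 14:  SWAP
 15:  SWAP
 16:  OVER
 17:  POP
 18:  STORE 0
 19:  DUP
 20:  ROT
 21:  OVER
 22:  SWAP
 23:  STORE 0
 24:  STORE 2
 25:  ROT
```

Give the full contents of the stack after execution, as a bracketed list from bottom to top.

[5, 5, 5]

PUSH -5   -5
DUP       -5 -5
GT        0
PUSH 0    0 0
SWAP      0 0
EQ        1
POP       (empty)
PUSH 5    5
PUSH -30  5 -30
OVER      5 -30 5
PUSH -15  5 -30 5 -15
STORE 0   5 -30 5
PUSH -3   5 -30 5 -3
SWAP      5 -30 -3 5
SWAP      5 -30 5 -3
OVER      5 -30 5 -3 5
POP       5 -30 5 -3
STORE 0   5 -30 5
DUP       5 -30 5 5
ROT       5 5 5 -30
OVER      5 5 5 -30 5
SWAP      5 5 5 5 -30
STORE 0   5 5 5 5
STORE 2   5 5 5
ROT       5 5 5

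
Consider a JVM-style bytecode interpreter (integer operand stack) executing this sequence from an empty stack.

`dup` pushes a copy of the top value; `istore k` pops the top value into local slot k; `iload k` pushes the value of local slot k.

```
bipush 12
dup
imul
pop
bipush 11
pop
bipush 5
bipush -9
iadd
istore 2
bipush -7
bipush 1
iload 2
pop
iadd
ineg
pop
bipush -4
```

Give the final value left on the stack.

-4

bipush 12 -> [12]
dup       -> [12, 12]
imul      -> [144]
pop       -> []
bipush 11 -> [11]
pop       -> []
bipush 5  -> [5]
bipush -9 -> [5, -9]
iadd      -> [-4]
istore 2  -> []
bipush -7 -> [-7]
bipush 1  -> [-7, 1]
iload 2   -> [-7, 1, -4]
pop       -> [-7, 1]
iadd      -> [-6]
ineg      -> [6]
pop       -> []
bipush -4 -> [-4]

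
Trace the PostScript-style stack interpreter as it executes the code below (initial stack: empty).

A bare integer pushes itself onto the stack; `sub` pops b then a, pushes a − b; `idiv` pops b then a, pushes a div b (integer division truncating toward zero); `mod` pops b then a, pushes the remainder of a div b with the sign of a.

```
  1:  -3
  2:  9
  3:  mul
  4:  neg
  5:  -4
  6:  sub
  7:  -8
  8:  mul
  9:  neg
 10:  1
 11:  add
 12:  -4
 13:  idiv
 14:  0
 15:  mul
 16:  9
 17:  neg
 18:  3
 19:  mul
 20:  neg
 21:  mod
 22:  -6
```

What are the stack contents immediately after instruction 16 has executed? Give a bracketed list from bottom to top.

-3   → -3
9    → -3 9
mul  → -27
neg  → 27
-4   → 27 -4
sub  → 31
-8   → 31 -8
mul  → -248
neg  → 248
1    → 248 1
add  → 249
-4   → 249 -4
idiv → -62
0    → -62 0
mul  → 0
9    → 0 9

[0, 9]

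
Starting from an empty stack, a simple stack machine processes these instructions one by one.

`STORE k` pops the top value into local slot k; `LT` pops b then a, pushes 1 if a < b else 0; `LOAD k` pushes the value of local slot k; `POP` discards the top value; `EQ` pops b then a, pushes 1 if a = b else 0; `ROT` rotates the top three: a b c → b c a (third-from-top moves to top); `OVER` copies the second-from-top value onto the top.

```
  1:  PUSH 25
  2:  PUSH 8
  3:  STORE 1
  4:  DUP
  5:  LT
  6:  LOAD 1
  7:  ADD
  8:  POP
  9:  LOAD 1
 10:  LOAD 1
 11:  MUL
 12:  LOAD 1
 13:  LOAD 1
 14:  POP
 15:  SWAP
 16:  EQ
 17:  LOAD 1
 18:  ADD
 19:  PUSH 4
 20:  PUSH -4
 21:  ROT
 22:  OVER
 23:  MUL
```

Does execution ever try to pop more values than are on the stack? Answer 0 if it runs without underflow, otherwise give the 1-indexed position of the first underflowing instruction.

0

PUSH 25 -> [25]
PUSH 8  -> [25, 8]
STORE 1 -> [25]
DUP     -> [25, 25]
LT      -> [0]
LOAD 1  -> [0, 8]
ADD     -> [8]
POP     -> []
LOAD 1  -> [8]
LOAD 1  -> [8, 8]
MUL     -> [64]
LOAD 1  -> [64, 8]
LOAD 1  -> [64, 8, 8]
POP     -> [64, 8]
SWAP    -> [8, 64]
EQ      -> [0]
LOAD 1  -> [0, 8]
ADD     -> [8]
PUSH 4  -> [8, 4]
PUSH -4 -> [8, 4, -4]
ROT     -> [4, -4, 8]
OVER    -> [4, -4, 8, -4]
MUL     -> [4, -4, -32]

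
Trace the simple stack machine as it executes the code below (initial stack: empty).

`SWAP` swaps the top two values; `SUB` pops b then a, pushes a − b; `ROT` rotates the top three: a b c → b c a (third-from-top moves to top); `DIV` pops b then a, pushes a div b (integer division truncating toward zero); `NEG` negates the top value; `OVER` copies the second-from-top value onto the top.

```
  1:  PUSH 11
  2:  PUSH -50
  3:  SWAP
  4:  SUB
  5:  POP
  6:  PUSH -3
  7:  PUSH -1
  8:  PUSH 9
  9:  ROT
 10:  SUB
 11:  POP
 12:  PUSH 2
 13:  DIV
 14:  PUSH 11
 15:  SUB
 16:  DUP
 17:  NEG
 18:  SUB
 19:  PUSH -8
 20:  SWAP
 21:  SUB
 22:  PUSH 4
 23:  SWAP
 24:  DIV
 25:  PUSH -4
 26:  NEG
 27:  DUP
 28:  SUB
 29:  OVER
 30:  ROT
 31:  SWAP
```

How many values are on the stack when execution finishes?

3

PUSH 11   [11]
PUSH -50  [11, -50]
SWAP      [-50, 11]
SUB       [-61]
POP       []
PUSH -3   [-3]
PUSH -1   [-3, -1]
PUSH 9    [-3, -1, 9]
ROT       [-1, 9, -3]
SUB       [-1, 12]
POP       [-1]
PUSH 2    [-1, 2]
DIV       [0]
PUSH 11   [0, 11]
SUB       [-11]
DUP       [-11, -11]
NEG       [-11, 11]
SUB       [-22]
PUSH -8   [-22, -8]
SWAP      [-8, -22]
SUB       [14]
PUSH 4    [14, 4]
SWAP      [4, 14]
DIV       [0]
PUSH -4   [0, -4]
NEG       [0, 4]
DUP       [0, 4, 4]
SUB       [0, 0]
OVER      [0, 0, 0]
ROT       [0, 0, 0]
SWAP      [0, 0, 0]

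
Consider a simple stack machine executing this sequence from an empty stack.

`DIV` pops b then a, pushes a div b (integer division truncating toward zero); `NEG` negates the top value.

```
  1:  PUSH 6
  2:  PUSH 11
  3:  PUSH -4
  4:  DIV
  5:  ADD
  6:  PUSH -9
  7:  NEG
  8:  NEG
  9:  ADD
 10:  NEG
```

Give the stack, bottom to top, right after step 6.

[4, -9]

PUSH 6  : [6]
PUSH 11 : [6, 11]
PUSH -4 : [6, 11, -4]
DIV     : [6, -2]
ADD     : [4]
PUSH -9 : [4, -9]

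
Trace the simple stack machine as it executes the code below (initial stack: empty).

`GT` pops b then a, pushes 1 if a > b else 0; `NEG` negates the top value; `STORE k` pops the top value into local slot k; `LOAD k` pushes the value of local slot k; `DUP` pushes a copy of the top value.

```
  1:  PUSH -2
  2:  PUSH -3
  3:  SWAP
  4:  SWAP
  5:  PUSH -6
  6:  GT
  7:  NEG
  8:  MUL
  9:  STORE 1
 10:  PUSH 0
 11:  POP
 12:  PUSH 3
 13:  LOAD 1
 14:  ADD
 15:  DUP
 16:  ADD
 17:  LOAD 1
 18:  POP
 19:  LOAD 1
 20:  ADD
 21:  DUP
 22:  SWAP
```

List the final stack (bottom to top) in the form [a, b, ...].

PUSH -2 : [-2]
PUSH -3 : [-2, -3]
SWAP    : [-3, -2]
SWAP    : [-2, -3]
PUSH -6 : [-2, -3, -6]
GT      : [-2, 1]
NEG     : [-2, -1]
MUL     : [2]
STORE 1 : []
PUSH 0  : [0]
POP     : []
PUSH 3  : [3]
LOAD 1  : [3, 2]
ADD     : [5]
DUP     : [5, 5]
ADD     : [10]
LOAD 1  : [10, 2]
POP     : [10]
LOAD 1  : [10, 2]
ADD     : [12]
DUP     : [12, 12]
SWAP    : [12, 12]

[12, 12]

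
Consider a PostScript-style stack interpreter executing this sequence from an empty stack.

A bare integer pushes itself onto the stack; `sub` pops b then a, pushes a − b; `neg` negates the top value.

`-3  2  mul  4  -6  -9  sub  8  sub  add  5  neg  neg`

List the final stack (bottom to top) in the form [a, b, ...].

-3  : -3
2   : -3 2
mul : -6
4   : -6 4
-6  : -6 4 -6
-9  : -6 4 -6 -9
sub : -6 4 3
8   : -6 4 3 8
sub : -6 4 -5
add : -6 -1
5   : -6 -1 5
neg : -6 -1 -5
neg : -6 -1 5

[-6, -1, 5]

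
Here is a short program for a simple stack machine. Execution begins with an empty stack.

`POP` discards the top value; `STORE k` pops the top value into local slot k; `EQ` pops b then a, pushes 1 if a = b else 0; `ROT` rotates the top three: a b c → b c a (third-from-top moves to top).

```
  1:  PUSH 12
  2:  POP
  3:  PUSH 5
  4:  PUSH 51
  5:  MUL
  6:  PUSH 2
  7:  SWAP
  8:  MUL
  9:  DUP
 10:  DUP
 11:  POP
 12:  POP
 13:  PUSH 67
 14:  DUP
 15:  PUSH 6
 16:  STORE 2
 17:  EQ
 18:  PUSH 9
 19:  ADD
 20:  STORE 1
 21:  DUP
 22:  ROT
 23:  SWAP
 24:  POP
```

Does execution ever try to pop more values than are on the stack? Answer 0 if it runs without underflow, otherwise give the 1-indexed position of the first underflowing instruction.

PUSH 12 : 12
POP     : (empty)
PUSH 5  : 5
PUSH 51 : 5 51
MUL     : 255
PUSH 2  : 255 2
SWAP    : 2 255
MUL     : 510
DUP     : 510 510
DUP     : 510 510 510
POP     : 510 510
POP     : 510
PUSH 67 : 510 67
DUP     : 510 67 67
PUSH 6  : 510 67 67 6
STORE 2 : 510 67 67
EQ      : 510 1
PUSH 9  : 510 1 9
ADD     : 510 10
STORE 1 : 510
DUP     : 510 510
ROT  — needs 3 operands, stack has 2 → underflow

22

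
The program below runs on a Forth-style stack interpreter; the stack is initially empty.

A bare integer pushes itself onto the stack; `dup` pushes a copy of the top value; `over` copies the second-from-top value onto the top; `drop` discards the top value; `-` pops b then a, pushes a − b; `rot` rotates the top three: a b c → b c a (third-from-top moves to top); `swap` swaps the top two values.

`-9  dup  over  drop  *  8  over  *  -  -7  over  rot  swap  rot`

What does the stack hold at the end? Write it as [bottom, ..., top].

-9   -> -9
dup  -> -9 -9
over -> -9 -9 -9
drop -> -9 -9
*    -> 81
8    -> 81 8
over -> 81 8 81
*    -> 81 648
-    -> -567
-7   -> -567 -7
over -> -567 -7 -567
rot  -> -7 -567 -567
swap -> -7 -567 -567
rot  -> -567 -567 -7

[-567, -567, -7]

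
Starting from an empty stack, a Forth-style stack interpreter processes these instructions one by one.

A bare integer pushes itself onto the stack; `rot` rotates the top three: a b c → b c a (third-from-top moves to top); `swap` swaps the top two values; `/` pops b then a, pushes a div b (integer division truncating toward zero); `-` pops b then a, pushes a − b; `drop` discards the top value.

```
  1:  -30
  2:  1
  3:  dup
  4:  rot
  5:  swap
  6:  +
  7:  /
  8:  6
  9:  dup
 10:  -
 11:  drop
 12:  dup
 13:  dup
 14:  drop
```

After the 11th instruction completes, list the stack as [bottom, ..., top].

-30  -> [-30]
1    -> [-30, 1]
dup  -> [-30, 1, 1]
rot  -> [1, 1, -30]
swap -> [1, -30, 1]
+    -> [1, -29]
/    -> [0]
6    -> [0, 6]
dup  -> [0, 6, 6]
-    -> [0, 0]
drop -> [0]

[0]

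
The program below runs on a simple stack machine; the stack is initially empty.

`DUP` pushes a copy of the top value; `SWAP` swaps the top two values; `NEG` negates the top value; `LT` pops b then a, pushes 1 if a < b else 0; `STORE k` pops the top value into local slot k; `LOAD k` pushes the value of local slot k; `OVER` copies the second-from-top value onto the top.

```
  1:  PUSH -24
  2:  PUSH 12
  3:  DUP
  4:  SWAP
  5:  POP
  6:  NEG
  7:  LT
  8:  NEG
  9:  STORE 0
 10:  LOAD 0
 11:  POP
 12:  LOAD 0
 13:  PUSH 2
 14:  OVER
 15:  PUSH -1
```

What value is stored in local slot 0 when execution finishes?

PUSH -24 -> [-24]
PUSH 12  -> [-24, 12]
DUP      -> [-24, 12, 12]
SWAP     -> [-24, 12, 12]
POP      -> [-24, 12]
NEG      -> [-24, -12]
LT       -> [1]
NEG      -> [-1]
STORE 0  -> []
LOAD 0   -> [-1]
POP      -> []
LOAD 0   -> [-1]
PUSH 2   -> [-1, 2]
OVER     -> [-1, 2, -1]
PUSH -1  -> [-1, 2, -1, -1]

-1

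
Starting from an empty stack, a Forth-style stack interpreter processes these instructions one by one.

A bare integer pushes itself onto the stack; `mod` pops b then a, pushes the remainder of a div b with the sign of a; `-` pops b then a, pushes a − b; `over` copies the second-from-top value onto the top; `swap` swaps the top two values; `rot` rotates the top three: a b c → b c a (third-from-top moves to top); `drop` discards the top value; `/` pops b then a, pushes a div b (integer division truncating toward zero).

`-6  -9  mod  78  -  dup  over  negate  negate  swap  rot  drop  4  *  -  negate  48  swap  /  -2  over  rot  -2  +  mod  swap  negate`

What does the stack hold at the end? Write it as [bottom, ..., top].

-6     -> [-6]
-9     -> [-6, -9]
mod    -> [-6]
78     -> [-6, 78]
-      -> [-84]
dup    -> [-84, -84]
over   -> [-84, -84, -84]
negate -> [-84, -84, 84]
negate -> [-84, -84, -84]
swap   -> [-84, -84, -84]
rot    -> [-84, -84, -84]
drop   -> [-84, -84]
4      -> [-84, -84, 4]
*      -> [-84, -336]
-      -> [252]
negate -> [-252]
48     -> [-252, 48]
swap   -> [48, -252]
/      -> [0]
-2     -> [0, -2]
over   -> [0, -2, 0]
rot    -> [-2, 0, 0]
-2     -> [-2, 0, 0, -2]
+      -> [-2, 0, -2]
mod    -> [-2, 0]
swap   -> [0, -2]
negate -> [0, 2]

[0, 2]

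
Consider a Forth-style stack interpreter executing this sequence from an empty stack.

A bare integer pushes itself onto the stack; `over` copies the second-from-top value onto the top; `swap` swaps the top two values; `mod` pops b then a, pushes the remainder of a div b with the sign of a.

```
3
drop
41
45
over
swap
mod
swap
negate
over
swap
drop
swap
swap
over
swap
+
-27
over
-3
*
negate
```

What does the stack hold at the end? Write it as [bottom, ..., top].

[41, 82, -27, 246]

3      : [3]
drop   : []
41     : [41]
45     : [41, 45]
over   : [41, 45, 41]
swap   : [41, 41, 45]
mod    : [41, 41]
swap   : [41, 41]
negate : [41, -41]
over   : [41, -41, 41]
swap   : [41, 41, -41]
drop   : [41, 41]
swap   : [41, 41]
swap   : [41, 41]
over   : [41, 41, 41]
swap   : [41, 41, 41]
+      : [41, 82]
-27    : [41, 82, -27]
over   : [41, 82, -27, 82]
-3     : [41, 82, -27, 82, -3]
*      : [41, 82, -27, -246]
negate : [41, 82, -27, 246]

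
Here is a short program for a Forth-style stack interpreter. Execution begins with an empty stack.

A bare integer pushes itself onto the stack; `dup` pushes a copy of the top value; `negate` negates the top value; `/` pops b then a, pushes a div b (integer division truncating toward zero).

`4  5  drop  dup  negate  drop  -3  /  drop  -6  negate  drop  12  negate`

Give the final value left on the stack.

-12

4      : 4
5      : 4 5
drop   : 4
dup    : 4 4
negate : 4 -4
drop   : 4
-3     : 4 -3
/      : -1
drop   : (empty)
-6     : -6
negate : 6
drop   : (empty)
12     : 12
negate : -12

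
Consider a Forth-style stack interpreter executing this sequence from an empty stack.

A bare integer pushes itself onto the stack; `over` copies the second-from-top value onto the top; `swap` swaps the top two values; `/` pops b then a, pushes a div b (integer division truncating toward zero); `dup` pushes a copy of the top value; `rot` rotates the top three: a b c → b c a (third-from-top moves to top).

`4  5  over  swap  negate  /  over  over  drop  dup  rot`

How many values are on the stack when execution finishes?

4       4
5       4 5
over    4 5 4
swap    4 4 5
negate  4 4 -5
/       4 0
over    4 0 4
over    4 0 4 0
drop    4 0 4
dup     4 0 4 4
rot     4 4 4 0

4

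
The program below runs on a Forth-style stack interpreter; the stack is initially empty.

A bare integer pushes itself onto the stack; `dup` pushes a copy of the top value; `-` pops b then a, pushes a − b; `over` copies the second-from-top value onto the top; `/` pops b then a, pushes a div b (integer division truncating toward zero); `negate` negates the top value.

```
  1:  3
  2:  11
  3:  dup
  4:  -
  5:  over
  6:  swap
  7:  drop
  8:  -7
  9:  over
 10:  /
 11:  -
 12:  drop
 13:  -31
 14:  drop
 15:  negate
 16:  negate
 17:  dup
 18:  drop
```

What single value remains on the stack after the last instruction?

3      -> [3]
11     -> [3, 11]
dup    -> [3, 11, 11]
-      -> [3, 0]
over   -> [3, 0, 3]
swap   -> [3, 3, 0]
drop   -> [3, 3]
-7     -> [3, 3, -7]
over   -> [3, 3, -7, 3]
/      -> [3, 3, -2]
-      -> [3, 5]
drop   -> [3]
-31    -> [3, -31]
drop   -> [3]
negate -> [-3]
negate -> [3]
dup    -> [3, 3]
drop   -> [3]

3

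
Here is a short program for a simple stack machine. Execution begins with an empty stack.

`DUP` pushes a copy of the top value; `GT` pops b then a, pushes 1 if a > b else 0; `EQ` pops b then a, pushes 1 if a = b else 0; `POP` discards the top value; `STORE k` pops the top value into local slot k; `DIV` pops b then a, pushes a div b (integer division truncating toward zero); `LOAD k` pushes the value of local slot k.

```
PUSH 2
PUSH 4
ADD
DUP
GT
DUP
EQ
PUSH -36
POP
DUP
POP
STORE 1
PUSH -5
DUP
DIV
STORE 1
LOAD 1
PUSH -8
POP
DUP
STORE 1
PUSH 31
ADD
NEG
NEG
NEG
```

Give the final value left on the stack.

PUSH 2    2
PUSH 4    2 4
ADD       6
DUP       6 6
GT        0
DUP       0 0
EQ        1
PUSH -36  1 -36
POP       1
DUP       1 1
POP       1
STORE 1   (empty)
PUSH -5   -5
DUP       -5 -5
DIV       1
STORE 1   (empty)
LOAD 1    1
PUSH -8   1 -8
POP       1
DUP       1 1
STORE 1   1
PUSH 31   1 31
ADD       32
NEG       -32
NEG       32
NEG       -32

-32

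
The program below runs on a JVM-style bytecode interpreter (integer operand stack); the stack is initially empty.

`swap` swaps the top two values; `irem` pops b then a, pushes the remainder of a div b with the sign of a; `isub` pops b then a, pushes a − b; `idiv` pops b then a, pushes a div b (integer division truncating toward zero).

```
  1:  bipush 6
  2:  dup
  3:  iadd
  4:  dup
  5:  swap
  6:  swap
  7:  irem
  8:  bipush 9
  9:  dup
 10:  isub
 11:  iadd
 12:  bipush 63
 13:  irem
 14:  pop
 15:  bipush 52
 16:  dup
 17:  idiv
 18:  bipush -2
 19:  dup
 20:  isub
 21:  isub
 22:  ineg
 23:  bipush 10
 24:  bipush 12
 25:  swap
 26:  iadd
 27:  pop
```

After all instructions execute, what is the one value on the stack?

bipush 6  -> [6]
dup       -> [6, 6]
iadd      -> [12]
dup       -> [12, 12]
swap      -> [12, 12]
swap      -> [12, 12]
irem      -> [0]
bipush 9  -> [0, 9]
dup       -> [0, 9, 9]
isub      -> [0, 0]
iadd      -> [0]
bipush 63 -> [0, 63]
irem      -> [0]
pop       -> []
bipush 52 -> [52]
dup       -> [52, 52]
idiv      -> [1]
bipush -2 -> [1, -2]
dup       -> [1, -2, -2]
isub      -> [1, 0]
isub      -> [1]
ineg      -> [-1]
bipush 10 -> [-1, 10]
bipush 12 -> [-1, 10, 12]
swap      -> [-1, 12, 10]
iadd      -> [-1, 22]
pop       -> [-1]

-1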